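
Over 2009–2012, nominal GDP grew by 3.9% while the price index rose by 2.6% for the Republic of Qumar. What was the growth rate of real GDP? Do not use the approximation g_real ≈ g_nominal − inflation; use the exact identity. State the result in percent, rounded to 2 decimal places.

1.27%

(1 + g_nom) = (1 + g_real)(1 + π), so g_real = 1.0390 / 1.0260 − 1 = 0.01267.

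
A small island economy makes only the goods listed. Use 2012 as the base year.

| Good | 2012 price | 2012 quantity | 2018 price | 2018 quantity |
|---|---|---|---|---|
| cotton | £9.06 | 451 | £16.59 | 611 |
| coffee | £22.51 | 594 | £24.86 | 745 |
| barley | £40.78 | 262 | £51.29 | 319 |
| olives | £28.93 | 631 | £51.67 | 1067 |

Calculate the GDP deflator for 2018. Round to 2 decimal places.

Nominal GDP 2018 = 16.59·611 + 24.86·745 + 51.29·319 + 51.67·1067 = 100150.59.
Real GDP 2018 (at 2012 prices) = 9.06·611 + 22.51·745 + 40.78·319 + 28.93·1067 = 66182.74.
Deflator = Nominal/Real × 100 = 100150.59/66182.74 × 100 = 151.324.

151.32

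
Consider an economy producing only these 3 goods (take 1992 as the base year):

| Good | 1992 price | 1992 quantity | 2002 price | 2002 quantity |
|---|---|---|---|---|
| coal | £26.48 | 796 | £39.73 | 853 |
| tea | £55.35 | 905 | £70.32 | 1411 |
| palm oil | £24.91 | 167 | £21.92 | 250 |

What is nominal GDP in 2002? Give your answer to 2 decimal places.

£138591.21

Nominal GDP 2002 = Σ (p_2002 × q_2002) = 39.73·853 + 70.32·1411 + 21.92·250 = 138591.21.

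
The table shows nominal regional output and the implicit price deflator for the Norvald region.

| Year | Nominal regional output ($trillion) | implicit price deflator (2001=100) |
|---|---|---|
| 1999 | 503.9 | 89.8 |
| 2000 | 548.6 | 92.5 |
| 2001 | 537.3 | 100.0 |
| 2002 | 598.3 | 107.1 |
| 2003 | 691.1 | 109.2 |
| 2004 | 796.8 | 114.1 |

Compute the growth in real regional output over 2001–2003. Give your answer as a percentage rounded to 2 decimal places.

17.79%

Real regional output 2001 = 537.3/1.000 = 537.30.
Real regional output 2003 = 691.1/1.092 = 632.88.
Change = 632.88/537.30 − 1 = 0.1779.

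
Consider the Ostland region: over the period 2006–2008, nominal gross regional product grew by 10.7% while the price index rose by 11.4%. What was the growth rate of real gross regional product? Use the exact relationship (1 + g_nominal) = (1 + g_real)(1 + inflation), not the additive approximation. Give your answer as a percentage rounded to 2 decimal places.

(1 + g_nom) = (1 + g_real)(1 + π), so g_real = 1.1070 / 1.1140 − 1 = -0.00628.

-0.63%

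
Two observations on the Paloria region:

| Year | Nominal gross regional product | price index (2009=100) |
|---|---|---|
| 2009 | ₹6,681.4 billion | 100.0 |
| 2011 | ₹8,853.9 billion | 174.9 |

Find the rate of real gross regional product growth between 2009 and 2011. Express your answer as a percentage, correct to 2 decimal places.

-24.23%

Real gross regional product 2009 = 6681.4 / 1.000 = 6681.40.
Real gross regional product 2011 = 8853.9 / 1.749 = 5062.26.
Real growth = 5062.26 / 6681.40 − 1 = -0.2423.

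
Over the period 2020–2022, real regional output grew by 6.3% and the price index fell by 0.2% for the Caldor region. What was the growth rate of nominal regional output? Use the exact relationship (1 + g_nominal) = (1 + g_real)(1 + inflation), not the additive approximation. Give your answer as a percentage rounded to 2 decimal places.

6.09%

(1 + g_nom) = (1 + g_real)(1 + π) = 1.0630 × 0.9980 = 1.06087.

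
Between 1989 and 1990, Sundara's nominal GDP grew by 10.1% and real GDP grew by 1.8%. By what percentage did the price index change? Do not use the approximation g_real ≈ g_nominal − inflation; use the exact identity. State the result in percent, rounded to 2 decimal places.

8.15%

(1 + g_nom) = (1 + g_real)(1 + π), so π = 1.1010 / 1.0180 − 1 = 0.08153.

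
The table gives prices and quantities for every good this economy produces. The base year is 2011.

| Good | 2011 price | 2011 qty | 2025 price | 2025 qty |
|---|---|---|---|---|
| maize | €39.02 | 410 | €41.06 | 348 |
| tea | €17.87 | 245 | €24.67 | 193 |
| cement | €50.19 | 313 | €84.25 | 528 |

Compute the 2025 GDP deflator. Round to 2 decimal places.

145.96

Nominal GDP 2025 = 41.06·348 + 24.67·193 + 84.25·528 = 63534.19.
Real GDP 2025 (at 2011 prices) = 39.02·348 + 17.87·193 + 50.19·528 = 43528.19.
Deflator = Nominal/Real × 100 = 63534.19/43528.19 × 100 = 145.961.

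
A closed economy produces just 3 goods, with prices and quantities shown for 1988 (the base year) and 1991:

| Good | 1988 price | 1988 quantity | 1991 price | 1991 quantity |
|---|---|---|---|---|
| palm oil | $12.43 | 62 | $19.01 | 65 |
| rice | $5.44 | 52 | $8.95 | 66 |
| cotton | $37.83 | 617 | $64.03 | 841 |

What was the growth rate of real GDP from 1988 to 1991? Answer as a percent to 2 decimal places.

35.20%

Real GDP 1988 = Nominal GDP 1988 = 12.43·62 + 5.44·52 + 37.83·617 = 24394.65.
Real GDP 1991 (at 1988 prices) = 12.43·65 + 5.44·66 + 37.83·841 = 32982.02.
Real growth = 32982.02/24394.65 − 1 = 0.3520.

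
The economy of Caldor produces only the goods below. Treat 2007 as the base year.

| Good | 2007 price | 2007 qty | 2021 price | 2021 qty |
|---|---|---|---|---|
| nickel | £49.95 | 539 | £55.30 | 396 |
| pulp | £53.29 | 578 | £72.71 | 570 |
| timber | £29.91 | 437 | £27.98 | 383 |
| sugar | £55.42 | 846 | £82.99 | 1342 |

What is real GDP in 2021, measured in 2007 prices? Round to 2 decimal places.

£135984.67

Real GDP 2021 = Σ (p_2007 × q_2021) = 49.95·396 + 53.29·570 + 29.91·383 + 55.42·1342 = 135984.67.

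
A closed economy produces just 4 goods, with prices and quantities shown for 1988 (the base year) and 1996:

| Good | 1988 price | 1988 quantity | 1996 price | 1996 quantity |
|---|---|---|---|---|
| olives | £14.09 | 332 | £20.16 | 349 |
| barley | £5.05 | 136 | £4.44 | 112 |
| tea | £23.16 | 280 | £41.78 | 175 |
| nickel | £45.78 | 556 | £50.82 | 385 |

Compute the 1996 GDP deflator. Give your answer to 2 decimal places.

126.69

Nominal GDP 1996 = 20.16·349 + 4.44·112 + 41.78·175 + 50.82·385 = 34410.32.
Real GDP 1996 (at 1988 prices) = 14.09·349 + 5.05·112 + 23.16·175 + 45.78·385 = 27161.31.
Deflator = Nominal/Real × 100 = 34410.32/27161.31 × 100 = 126.689.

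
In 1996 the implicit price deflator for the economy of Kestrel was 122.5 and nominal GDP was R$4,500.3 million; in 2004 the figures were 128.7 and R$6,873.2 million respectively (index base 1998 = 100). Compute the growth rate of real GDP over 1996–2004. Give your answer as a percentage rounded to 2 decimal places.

45.37%

Deflate each year: 1996 → 4500.3/1.225 = 3673.71; 2004 → 6873.2/1.287 = 5340.48.
So real GDP changed by 5340.48/3673.71 − 1 = 0.4537, i.e. 45.37%.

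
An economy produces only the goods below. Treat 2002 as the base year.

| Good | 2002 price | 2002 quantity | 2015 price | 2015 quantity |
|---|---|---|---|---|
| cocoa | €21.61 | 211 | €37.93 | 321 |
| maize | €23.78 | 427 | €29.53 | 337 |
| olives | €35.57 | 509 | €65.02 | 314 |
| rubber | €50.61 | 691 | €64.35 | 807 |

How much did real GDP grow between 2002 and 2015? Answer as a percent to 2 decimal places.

Real GDP 2002 = Nominal GDP 2002 = 21.61·211 + 23.78·427 + 35.57·509 + 50.61·691 = 67790.41.
Real GDP 2015 (at 2002 prices) = 21.61·321 + 23.78·337 + 35.57·314 + 50.61·807 = 66961.92.
Real growth = 66961.92/67790.41 − 1 = -0.0122.

-1.22%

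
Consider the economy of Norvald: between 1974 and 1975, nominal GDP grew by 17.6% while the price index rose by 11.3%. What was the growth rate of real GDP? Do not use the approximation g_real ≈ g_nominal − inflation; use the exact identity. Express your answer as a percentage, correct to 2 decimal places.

5.66%

(1 + g_nom) = (1 + g_real)(1 + π), so g_real = 1.1760 / 1.1130 − 1 = 0.05660.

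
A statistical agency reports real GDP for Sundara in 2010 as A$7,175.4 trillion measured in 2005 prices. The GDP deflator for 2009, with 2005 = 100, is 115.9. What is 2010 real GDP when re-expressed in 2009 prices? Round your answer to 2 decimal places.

A$8,316.29 trillion

Real GDP in 2009 prices = Real GDP in 2005 prices × (P_2009/P_2005) = 7175.4 × 1.159 = 8316.29.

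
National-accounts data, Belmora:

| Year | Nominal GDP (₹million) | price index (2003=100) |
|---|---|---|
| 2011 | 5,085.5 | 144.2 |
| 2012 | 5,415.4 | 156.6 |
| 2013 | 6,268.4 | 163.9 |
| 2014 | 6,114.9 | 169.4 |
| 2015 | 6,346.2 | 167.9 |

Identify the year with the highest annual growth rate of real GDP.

2012: real = 5415.4/1.566 = 3458.11; growth vs 2011 (3526.70) = -1.94%.
2013: real = 6268.4/1.639 = 3824.53; growth vs 2012 (3458.11) = 10.60%.
2014: real = 6114.9/1.694 = 3609.74; growth vs 2013 (3824.53) = -5.62%.
2015: real = 6346.2/1.679 = 3779.75; growth vs 2014 (3609.74) = 4.71%.

2013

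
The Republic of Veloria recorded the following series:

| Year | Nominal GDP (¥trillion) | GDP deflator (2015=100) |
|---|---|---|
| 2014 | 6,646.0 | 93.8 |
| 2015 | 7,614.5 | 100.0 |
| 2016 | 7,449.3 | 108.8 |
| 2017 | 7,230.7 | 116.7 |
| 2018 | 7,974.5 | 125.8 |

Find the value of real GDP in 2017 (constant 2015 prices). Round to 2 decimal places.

¥6,195.97 trillion

Real GDP 2017 = 7230.7 / 1.167 = 6195.97.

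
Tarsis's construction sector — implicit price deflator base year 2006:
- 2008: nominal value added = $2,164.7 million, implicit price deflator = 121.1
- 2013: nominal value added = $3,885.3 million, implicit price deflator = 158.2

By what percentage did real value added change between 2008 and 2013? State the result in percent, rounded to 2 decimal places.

37.39%

Real value added 2008 = 2164.7 / 1.211 = 1787.53.
Real value added 2013 = 3885.3 / 1.582 = 2455.94.
Real growth = 2455.94 / 1787.53 − 1 = 0.3739.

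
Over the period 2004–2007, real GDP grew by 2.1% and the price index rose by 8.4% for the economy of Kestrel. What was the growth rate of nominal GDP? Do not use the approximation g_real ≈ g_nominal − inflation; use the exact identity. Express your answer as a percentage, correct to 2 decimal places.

(1 + g_nom) = (1 + g_real)(1 + π) = 1.0210 × 1.0840 = 1.10676.

10.68%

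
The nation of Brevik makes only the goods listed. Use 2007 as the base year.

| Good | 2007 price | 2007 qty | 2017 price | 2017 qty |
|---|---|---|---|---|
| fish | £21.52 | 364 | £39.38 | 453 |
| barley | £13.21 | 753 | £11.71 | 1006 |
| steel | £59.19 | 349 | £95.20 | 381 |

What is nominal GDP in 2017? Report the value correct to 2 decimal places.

Nominal GDP 2017 = Σ (p_2017 × q_2017) = 39.38·453 + 11.71·1006 + 95.20·381 = 65890.60.

£65890.60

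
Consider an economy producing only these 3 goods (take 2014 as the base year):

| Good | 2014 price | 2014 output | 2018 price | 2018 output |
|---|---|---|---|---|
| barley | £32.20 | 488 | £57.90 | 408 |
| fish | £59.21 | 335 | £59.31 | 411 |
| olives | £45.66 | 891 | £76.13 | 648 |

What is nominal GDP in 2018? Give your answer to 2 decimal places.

£97331.85

Nominal GDP 2018 = Σ (p_2018 × q_2018) = 57.90·408 + 59.31·411 + 76.13·648 = 97331.85.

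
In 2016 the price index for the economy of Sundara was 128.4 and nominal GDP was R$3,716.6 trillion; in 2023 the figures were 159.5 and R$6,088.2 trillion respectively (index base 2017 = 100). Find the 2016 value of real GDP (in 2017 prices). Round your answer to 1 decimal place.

Real GDP = Nominal / (price index/100) = 3716.6 / 1.284 = 2894.55.

R$2,894.5 trillion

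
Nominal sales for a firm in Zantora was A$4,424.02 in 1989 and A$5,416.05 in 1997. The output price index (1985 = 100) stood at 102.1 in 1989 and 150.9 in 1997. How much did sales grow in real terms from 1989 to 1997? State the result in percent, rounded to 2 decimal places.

-17.17%

Deflate each year: 1989 → 4424.02/1.021 = 4333.03; 1997 → 5416.05/1.509 = 3589.17.
So real sales changed by 3589.17/4333.03 − 1 = -0.1717, i.e. -17.17%.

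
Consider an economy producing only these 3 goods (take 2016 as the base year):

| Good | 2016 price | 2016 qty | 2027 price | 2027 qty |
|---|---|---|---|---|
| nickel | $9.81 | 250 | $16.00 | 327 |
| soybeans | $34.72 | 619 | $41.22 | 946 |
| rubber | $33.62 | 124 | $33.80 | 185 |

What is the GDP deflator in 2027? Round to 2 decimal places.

Nominal GDP 2027 = 16.00·327 + 41.22·946 + 33.80·185 = 50479.12.
Real GDP 2027 (at 2016 prices) = 9.81·327 + 34.72·946 + 33.62·185 = 42272.69.
Deflator = Nominal/Real × 100 = 50479.12/42272.69 × 100 = 119.413.

119.41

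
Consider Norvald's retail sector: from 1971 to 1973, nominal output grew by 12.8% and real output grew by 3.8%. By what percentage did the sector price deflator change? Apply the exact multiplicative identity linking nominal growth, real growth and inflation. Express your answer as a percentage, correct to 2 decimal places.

8.67%

(1 + g_nom) = (1 + g_real)(1 + π), so π = 1.1280 / 1.0380 − 1 = 0.08671.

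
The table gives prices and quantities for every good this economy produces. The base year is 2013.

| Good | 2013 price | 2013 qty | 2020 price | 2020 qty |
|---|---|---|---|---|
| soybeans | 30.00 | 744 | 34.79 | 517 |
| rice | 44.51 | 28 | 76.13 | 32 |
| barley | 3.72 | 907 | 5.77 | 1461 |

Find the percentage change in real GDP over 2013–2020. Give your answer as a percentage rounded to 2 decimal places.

-16.97%

Real GDP 2013 = Nominal GDP 2013 = 30.00·744 + 44.51·28 + 3.72·907 = 26940.32.
Real GDP 2020 (at 2013 prices) = 30.00·517 + 44.51·32 + 3.72·1461 = 22369.24.
Real growth = 22369.24/26940.32 − 1 = -0.1697.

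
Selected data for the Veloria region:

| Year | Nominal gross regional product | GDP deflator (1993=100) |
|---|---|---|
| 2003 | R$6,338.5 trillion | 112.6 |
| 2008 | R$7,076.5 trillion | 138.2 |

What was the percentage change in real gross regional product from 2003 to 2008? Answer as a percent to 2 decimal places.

-9.04%

Deflate each year: 2003 → 6338.5/1.126 = 5629.22; 2008 → 7076.5/1.382 = 5120.48.
So real gross regional product changed by 5120.48/5629.22 − 1 = -0.0904, i.e. -9.04%.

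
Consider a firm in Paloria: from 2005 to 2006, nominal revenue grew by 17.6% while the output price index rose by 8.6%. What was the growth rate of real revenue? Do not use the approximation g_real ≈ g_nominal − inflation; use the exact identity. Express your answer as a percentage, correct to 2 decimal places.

8.29%

(1 + g_nom) = (1 + g_real)(1 + π), so g_real = 1.1760 / 1.0860 − 1 = 0.08287.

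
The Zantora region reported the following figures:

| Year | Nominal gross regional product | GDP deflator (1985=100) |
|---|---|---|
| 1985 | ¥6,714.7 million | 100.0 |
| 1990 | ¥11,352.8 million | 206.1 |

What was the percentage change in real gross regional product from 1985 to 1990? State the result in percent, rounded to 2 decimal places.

-17.97%

Real gross regional product 1985 = 6714.7 / 1.000 = 6714.70.
Real gross regional product 1990 = 11352.8 / 2.061 = 5508.39.
Real growth = 5508.39 / 6714.70 − 1 = -0.1797.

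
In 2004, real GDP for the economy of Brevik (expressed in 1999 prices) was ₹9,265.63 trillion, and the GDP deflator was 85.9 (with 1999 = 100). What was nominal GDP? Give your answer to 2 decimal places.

Nominal GDP = Real × (GDP deflator/100) = 9265.63 × 0.859 = 7959.18.

₹7,959.18 trillion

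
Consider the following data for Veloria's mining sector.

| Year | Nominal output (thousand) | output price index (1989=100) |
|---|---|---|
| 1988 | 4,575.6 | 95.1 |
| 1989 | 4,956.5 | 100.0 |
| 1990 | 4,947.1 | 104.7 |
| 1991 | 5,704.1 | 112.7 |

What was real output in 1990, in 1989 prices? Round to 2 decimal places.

4,725.02 thousand

Real output 1990 = 4947.1 / 1.047 = 4725.02.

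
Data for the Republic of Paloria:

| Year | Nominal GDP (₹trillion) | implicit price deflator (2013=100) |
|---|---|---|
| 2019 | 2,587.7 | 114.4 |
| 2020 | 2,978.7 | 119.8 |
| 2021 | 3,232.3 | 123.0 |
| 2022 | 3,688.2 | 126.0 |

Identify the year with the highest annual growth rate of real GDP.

2020: real = 2978.7/1.198 = 2486.39; growth vs 2019 (2261.98) = 9.92%.
2021: real = 3232.3/1.230 = 2627.89; growth vs 2020 (2486.39) = 5.69%.
2022: real = 3688.2/1.260 = 2927.14; growth vs 2021 (2627.89) = 11.39%.

2022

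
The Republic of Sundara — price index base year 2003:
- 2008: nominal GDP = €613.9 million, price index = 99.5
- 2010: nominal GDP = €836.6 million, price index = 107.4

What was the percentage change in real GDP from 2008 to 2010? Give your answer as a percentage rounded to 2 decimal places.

26.25%

Deflate each year: 2008 → 613.9/0.995 = 616.98; 2010 → 836.6/1.074 = 778.96.
So real GDP changed by 778.96/616.98 − 1 = 0.2625, i.e. 26.25%.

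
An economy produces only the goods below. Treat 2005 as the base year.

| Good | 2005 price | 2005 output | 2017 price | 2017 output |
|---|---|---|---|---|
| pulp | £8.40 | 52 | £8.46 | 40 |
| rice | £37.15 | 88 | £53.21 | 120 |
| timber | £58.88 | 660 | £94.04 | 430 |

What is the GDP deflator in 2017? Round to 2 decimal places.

Nominal GDP 2017 = 8.46·40 + 53.21·120 + 94.04·430 = 47160.80.
Real GDP 2017 (at 2005 prices) = 8.40·40 + 37.15·120 + 58.88·430 = 30112.40.
Deflator = Nominal/Real × 100 = 47160.80/30112.40 × 100 = 156.616.

156.62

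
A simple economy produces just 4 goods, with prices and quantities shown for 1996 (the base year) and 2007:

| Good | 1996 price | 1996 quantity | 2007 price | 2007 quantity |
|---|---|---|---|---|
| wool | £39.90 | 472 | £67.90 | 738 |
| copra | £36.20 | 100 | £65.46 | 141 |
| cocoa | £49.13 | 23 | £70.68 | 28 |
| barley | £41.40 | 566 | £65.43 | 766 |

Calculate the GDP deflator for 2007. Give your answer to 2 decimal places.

164.76

Nominal GDP 2007 = 67.90·738 + 65.46·141 + 70.68·28 + 65.43·766 = 111438.48.
Real GDP 2007 (at 1996 prices) = 39.90·738 + 36.20·141 + 49.13·28 + 41.40·766 = 67638.44.
Deflator = Nominal/Real × 100 = 111438.48/67638.44 × 100 = 164.756.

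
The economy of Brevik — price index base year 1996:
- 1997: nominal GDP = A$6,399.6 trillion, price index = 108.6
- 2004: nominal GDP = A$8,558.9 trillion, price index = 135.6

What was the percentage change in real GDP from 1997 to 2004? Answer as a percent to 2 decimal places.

Real GDP 1997 = 6399.6 / 1.086 = 5892.82.
Real GDP 2004 = 8558.9 / 1.356 = 6311.87.
Real growth = 6311.87 / 5892.82 − 1 = 0.0711.

7.11%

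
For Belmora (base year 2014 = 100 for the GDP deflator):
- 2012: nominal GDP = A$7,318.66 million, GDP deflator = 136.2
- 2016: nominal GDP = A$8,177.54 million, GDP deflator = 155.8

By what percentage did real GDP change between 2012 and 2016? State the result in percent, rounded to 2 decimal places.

Real GDP 2012 = 7318.66 / 1.362 = 5373.47.
Real GDP 2016 = 8177.54 / 1.558 = 5248.74.
Real growth = 5248.74 / 5373.47 − 1 = -0.0232.

-2.32%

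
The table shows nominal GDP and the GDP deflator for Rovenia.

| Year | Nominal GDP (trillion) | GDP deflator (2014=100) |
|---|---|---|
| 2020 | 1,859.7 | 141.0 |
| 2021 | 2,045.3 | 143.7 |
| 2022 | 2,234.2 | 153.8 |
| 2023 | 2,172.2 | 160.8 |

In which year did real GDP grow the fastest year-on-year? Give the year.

2021

2021: real = 2045.3/1.437 = 1423.31; growth vs 2020 (1318.94) = 7.91%.
2022: real = 2234.2/1.538 = 1452.67; growth vs 2021 (1423.31) = 2.06%.
2023: real = 2172.2/1.608 = 1350.87; growth vs 2022 (1452.67) = -7.01%.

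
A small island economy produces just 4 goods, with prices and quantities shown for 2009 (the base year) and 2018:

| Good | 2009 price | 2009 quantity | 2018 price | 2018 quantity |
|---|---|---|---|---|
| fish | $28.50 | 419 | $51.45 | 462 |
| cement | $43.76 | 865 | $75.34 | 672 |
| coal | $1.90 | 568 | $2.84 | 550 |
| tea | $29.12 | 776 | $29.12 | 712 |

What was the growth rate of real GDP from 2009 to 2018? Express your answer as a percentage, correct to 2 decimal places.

Real GDP 2009 = Nominal GDP 2009 = 28.50·419 + 43.76·865 + 1.90·568 + 29.12·776 = 73470.22.
Real GDP 2018 (at 2009 prices) = 28.50·462 + 43.76·672 + 1.90·550 + 29.12·712 = 64352.16.
Real growth = 64352.16/73470.22 − 1 = -0.1241.

-12.41%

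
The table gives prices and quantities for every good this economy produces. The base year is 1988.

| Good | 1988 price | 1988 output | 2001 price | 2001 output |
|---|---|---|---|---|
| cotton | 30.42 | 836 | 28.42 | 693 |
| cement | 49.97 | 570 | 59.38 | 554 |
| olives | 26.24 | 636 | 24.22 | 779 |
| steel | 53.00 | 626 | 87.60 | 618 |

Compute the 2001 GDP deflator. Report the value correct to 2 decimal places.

123.18

Nominal GDP 2001 = 28.42·693 + 59.38·554 + 24.22·779 + 87.60·618 = 125595.76.
Real GDP 2001 (at 1988 prices) = 30.42·693 + 49.97·554 + 26.24·779 + 53.00·618 = 101959.40.
Deflator = Nominal/Real × 100 = 125595.76/101959.40 × 100 = 123.182.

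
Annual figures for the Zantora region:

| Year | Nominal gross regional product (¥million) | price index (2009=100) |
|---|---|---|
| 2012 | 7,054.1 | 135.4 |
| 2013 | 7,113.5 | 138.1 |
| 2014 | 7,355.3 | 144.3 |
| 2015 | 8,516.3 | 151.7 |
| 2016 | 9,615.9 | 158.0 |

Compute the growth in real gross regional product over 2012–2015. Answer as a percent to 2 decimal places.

Real gross regional product 2012 = 7054.1/1.354 = 5209.82.
Real gross regional product 2015 = 8516.3/1.517 = 5613.91.
Change = 5613.91/5209.82 − 1 = 0.0776.

7.76%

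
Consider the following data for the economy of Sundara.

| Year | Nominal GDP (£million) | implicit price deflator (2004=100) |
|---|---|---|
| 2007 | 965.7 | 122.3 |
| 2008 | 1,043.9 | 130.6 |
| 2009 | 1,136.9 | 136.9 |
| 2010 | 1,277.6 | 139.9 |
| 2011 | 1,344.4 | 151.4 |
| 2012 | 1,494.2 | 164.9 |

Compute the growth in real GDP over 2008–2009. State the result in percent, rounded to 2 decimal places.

3.90%

Real GDP 2008 = 1043.9/1.306 = 799.31.
Real GDP 2009 = 1136.9/1.369 = 830.46.
Change = 830.46/799.31 − 1 = 0.0390.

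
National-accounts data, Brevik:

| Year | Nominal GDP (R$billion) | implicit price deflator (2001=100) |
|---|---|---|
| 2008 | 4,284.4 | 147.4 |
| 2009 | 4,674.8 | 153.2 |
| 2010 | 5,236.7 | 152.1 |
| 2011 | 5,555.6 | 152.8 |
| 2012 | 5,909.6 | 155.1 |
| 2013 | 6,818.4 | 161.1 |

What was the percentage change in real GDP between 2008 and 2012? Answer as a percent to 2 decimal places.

Real GDP 2008 = 4284.4/1.474 = 2906.65.
Real GDP 2012 = 5909.6/1.551 = 3810.19.
Change = 3810.19/2906.65 − 1 = 0.3109.

31.09%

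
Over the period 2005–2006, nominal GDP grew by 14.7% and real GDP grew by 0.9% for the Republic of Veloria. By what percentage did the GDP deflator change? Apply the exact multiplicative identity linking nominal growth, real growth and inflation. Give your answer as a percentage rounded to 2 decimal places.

13.68%

(1 + g_nom) = (1 + g_real)(1 + π), so π = 1.1470 / 1.0090 − 1 = 0.13677.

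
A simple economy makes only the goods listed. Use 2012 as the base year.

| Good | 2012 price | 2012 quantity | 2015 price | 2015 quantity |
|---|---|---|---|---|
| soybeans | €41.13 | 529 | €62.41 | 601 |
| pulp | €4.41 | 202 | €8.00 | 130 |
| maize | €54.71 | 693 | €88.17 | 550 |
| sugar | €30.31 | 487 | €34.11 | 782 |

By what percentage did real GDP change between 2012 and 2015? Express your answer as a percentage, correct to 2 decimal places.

4.99%

Real GDP 2012 = Nominal GDP 2012 = 41.13·529 + 4.41·202 + 54.71·693 + 30.31·487 = 75323.59.
Real GDP 2015 (at 2012 prices) = 41.13·601 + 4.41·130 + 54.71·550 + 30.31·782 = 79085.35.
Real growth = 79085.35/75323.59 − 1 = 0.0499.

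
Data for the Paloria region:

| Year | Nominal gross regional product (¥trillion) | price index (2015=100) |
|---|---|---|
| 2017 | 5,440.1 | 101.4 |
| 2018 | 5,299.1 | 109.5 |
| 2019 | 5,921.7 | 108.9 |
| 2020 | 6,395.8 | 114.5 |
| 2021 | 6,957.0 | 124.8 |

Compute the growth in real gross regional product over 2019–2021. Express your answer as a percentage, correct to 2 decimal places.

2.52%

Real gross regional product 2019 = 5921.7/1.089 = 5437.74.
Real gross regional product 2021 = 6957.0/1.248 = 5574.52.
Change = 5574.52/5437.74 − 1 = 0.0252.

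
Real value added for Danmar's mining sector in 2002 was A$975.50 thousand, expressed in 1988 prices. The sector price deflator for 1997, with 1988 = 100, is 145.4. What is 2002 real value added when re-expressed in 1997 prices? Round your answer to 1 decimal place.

A$1,418.4 thousand

Real value added in 1997 prices = Real value added in 1988 prices × (P_1997/P_1988) = 975.50 × 1.454 = 1418.38.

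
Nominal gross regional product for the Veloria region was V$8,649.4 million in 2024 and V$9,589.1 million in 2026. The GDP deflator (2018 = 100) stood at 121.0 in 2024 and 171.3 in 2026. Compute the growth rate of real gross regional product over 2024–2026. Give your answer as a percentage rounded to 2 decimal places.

-21.69%

Real gross regional product 2024 = 8649.4 / 1.210 = 7148.26.
Real gross regional product 2026 = 9589.1 / 1.713 = 5597.84.
Real growth = 5597.84 / 7148.26 − 1 = -0.2169.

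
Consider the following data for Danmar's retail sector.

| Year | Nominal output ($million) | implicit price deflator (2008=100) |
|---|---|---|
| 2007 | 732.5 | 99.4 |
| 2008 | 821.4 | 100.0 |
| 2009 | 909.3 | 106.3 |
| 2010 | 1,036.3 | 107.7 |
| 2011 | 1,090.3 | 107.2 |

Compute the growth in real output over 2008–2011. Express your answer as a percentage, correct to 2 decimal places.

23.82%

Real output 2008 = 821.4/1.000 = 821.40.
Real output 2011 = 1090.3/1.072 = 1017.07.
Change = 1017.07/821.40 − 1 = 0.2382.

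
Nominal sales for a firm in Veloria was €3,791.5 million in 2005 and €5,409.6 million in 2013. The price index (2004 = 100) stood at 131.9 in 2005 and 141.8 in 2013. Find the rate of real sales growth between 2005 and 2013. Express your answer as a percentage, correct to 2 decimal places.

Real sales 2005 = 3791.5 / 1.319 = 2874.53.
Real sales 2013 = 5409.6 / 1.418 = 3814.95.
Real growth = 3814.95 / 2874.53 − 1 = 0.3272.

32.72%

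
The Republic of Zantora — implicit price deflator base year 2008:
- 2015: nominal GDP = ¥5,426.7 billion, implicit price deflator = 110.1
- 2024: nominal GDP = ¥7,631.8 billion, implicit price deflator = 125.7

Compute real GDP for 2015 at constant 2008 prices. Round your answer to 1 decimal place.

Real GDP = Nominal / (implicit price deflator/100) = 5426.7 / 1.101 = 4928.88.

¥4,928.9 billion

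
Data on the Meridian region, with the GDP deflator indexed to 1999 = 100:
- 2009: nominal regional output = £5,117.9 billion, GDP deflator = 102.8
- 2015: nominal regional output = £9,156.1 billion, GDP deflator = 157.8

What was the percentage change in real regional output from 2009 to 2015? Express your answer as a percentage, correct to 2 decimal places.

Real regional output 2009 = 5117.9 / 1.028 = 4978.50.
Real regional output 2015 = 9156.1 / 1.578 = 5802.34.
Real growth = 5802.34 / 4978.50 − 1 = 0.1655.

16.55%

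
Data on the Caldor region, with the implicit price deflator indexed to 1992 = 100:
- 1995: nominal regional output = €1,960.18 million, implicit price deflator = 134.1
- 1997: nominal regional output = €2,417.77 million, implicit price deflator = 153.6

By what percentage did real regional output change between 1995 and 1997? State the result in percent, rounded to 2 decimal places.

7.69%

Deflate each year: 1995 → 1960.18/1.341 = 1461.73; 1997 → 2417.77/1.536 = 1574.07.
So real regional output changed by 1574.07/1461.73 − 1 = 0.0769, i.e. 7.69%.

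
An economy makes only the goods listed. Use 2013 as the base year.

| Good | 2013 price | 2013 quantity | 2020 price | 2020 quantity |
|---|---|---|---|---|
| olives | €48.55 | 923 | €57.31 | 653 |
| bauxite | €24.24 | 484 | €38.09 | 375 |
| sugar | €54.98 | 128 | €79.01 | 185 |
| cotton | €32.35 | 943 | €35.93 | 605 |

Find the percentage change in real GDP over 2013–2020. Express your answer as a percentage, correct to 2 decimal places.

Real GDP 2013 = Nominal GDP 2013 = 48.55·923 + 24.24·484 + 54.98·128 + 32.35·943 = 94087.30.
Real GDP 2020 (at 2013 prices) = 48.55·653 + 24.24·375 + 54.98·185 + 32.35·605 = 70536.20.
Real growth = 70536.20/94087.30 − 1 = -0.2503.

-25.03%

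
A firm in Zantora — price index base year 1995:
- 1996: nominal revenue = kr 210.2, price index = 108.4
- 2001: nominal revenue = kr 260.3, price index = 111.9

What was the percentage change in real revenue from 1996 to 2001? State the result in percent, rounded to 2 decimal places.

Deflate each year: 1996 → 210.2/1.084 = 193.91; 2001 → 260.3/1.119 = 232.62.
So real revenue changed by 232.62/193.91 − 1 = 0.1996, i.e. 19.96%.

19.96%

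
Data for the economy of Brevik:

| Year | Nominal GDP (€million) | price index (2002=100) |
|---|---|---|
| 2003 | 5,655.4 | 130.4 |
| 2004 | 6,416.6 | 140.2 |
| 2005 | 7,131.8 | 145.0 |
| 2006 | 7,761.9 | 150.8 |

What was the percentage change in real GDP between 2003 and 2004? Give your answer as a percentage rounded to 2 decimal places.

5.53%

Real GDP 2003 = 5655.4/1.304 = 4336.96.
Real GDP 2004 = 6416.6/1.402 = 4576.75.
Change = 4576.75/4336.96 − 1 = 0.0553.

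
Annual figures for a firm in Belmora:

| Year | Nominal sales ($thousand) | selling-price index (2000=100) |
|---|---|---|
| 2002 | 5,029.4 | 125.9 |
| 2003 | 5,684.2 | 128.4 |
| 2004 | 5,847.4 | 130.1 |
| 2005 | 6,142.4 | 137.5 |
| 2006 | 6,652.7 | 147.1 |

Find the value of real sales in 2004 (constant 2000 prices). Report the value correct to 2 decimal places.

$4,494.54 thousand

Real sales 2004 = 5847.4 / 1.301 = 4494.54.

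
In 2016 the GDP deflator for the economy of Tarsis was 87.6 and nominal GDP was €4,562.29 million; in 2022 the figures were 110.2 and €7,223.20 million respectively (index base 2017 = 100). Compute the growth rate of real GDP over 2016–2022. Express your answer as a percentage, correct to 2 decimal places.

25.85%

Deflate each year: 2016 → 4562.29/0.876 = 5208.09; 2022 → 7223.20/1.102 = 6554.63.
So real GDP changed by 6554.63/5208.09 − 1 = 0.2585, i.e. 25.85%.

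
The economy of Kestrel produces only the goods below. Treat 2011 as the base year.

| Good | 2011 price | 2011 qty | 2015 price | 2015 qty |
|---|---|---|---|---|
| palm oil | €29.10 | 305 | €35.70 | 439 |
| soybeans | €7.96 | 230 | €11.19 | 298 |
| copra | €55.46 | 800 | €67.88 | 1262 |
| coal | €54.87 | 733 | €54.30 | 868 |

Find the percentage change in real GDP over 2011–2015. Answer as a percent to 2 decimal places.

39.32%

Real GDP 2011 = Nominal GDP 2011 = 29.10·305 + 7.96·230 + 55.46·800 + 54.87·733 = 95294.01.
Real GDP 2015 (at 2011 prices) = 29.10·439 + 7.96·298 + 55.46·1262 + 54.87·868 = 132764.66.
Real growth = 132764.66/95294.01 − 1 = 0.3932.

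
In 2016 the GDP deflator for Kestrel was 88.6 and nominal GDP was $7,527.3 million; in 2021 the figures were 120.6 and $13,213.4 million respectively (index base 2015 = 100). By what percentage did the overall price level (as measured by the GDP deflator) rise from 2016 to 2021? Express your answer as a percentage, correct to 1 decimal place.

36.1%

Price-level change = 120.6 / 88.6 − 1 = 0.3612.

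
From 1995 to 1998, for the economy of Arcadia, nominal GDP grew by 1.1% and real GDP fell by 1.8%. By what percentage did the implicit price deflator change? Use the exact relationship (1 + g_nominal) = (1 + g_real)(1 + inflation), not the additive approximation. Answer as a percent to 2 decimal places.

(1 + g_nom) = (1 + g_real)(1 + π), so π = 1.0110 / 0.9820 − 1 = 0.02953.

2.95%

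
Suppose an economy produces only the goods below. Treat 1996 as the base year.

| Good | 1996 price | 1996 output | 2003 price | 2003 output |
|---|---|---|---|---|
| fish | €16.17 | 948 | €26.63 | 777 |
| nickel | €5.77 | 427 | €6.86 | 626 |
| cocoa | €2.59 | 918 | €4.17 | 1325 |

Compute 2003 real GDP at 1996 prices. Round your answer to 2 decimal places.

€19607.86

Real GDP 2003 = Σ (p_1996 × q_2003) = 16.17·777 + 5.77·626 + 2.59·1325 = 19607.86.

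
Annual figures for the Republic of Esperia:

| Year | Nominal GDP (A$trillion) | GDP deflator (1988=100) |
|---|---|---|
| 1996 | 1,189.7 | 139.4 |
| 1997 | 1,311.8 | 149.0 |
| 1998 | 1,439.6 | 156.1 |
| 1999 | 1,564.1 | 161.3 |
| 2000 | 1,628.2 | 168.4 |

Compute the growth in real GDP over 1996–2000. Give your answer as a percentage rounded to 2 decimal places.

13.29%

Real GDP 1996 = 1189.7/1.394 = 853.44.
Real GDP 2000 = 1628.2/1.684 = 966.86.
Change = 966.86/853.44 − 1 = 0.1329.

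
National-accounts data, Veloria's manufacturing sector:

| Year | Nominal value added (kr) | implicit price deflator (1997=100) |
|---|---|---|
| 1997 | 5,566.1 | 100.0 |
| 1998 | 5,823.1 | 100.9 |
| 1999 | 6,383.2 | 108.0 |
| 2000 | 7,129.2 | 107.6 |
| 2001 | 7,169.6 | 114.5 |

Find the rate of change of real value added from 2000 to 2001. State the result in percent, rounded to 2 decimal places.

-5.49%

Real value added 2000 = 7129.2/1.076 = 6625.65.
Real value added 2001 = 7169.6/1.145 = 6261.66.
Change = 6261.66/6625.65 − 1 = -0.0549.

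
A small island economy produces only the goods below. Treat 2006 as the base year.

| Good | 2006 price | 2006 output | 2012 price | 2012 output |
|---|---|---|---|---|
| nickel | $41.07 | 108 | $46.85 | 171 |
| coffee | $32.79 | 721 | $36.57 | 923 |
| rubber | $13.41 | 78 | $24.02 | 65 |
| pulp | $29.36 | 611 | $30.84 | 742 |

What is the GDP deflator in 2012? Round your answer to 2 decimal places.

Nominal GDP 2012 = 46.85·171 + 36.57·923 + 24.02·65 + 30.84·742 = 66210.04.
Real GDP 2012 (at 2006 prices) = 41.07·171 + 32.79·923 + 13.41·65 + 29.36·742 = 59944.91.
Deflator = Nominal/Real × 100 = 66210.04/59944.91 × 100 = 110.451.

110.45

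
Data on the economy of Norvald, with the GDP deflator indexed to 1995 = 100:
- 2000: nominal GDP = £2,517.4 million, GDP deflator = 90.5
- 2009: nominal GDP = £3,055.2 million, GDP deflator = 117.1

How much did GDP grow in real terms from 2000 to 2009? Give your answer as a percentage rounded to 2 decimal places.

-6.21%

Real GDP 2000 = 2517.4 / 0.905 = 2781.66.
Real GDP 2009 = 3055.2 / 1.171 = 2609.05.
Real growth = 2609.05 / 2781.66 − 1 = -0.0621.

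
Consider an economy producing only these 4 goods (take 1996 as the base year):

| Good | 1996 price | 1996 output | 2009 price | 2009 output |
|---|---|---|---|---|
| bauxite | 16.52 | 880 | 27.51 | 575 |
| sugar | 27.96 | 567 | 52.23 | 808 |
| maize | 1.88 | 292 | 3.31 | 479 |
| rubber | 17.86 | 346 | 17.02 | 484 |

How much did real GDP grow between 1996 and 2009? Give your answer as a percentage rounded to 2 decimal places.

12.17%

Real GDP 1996 = Nominal GDP 1996 = 16.52·880 + 27.96·567 + 1.88·292 + 17.86·346 = 37119.44.
Real GDP 2009 (at 1996 prices) = 16.52·575 + 27.96·808 + 1.88·479 + 17.86·484 = 41635.44.
Real growth = 41635.44/37119.44 − 1 = 0.1217.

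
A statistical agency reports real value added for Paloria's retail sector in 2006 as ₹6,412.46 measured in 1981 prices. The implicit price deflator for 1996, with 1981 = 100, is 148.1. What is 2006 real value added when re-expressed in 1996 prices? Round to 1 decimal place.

₹9,496.9

Real value added in 1996 prices = Real value added in 1981 prices × (P_1996/P_1981) = 6412.46 × 1.481 = 9496.85.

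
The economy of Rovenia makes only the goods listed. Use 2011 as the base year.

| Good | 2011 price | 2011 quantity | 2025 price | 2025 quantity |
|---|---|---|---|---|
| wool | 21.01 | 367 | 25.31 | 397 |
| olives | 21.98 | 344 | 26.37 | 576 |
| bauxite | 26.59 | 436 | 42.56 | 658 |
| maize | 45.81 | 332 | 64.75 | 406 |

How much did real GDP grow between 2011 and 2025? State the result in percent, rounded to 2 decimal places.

Real GDP 2011 = Nominal GDP 2011 = 21.01·367 + 21.98·344 + 26.59·436 + 45.81·332 = 42073.95.
Real GDP 2025 (at 2011 prices) = 21.01·397 + 21.98·576 + 26.59·658 + 45.81·406 = 57096.53.
Real growth = 57096.53/42073.95 − 1 = 0.3571.

35.71%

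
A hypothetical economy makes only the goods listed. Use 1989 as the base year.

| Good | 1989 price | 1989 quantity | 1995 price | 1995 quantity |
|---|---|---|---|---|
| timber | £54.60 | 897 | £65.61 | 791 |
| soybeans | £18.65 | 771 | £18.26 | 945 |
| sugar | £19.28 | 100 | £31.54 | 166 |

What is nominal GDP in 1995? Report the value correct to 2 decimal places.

Nominal GDP 1995 = Σ (p_1995 × q_1995) = 65.61·791 + 18.26·945 + 31.54·166 = 74388.85.

£74388.85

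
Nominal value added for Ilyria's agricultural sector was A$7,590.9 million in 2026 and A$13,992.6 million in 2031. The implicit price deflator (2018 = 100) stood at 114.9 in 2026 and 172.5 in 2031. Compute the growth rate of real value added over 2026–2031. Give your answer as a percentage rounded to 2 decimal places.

22.78%

Deflate each year: 2026 → 7590.9/1.149 = 6606.53; 2031 → 13992.6/1.725 = 8111.65.
So real value added changed by 8111.65/6606.53 − 1 = 0.2278, i.e. 22.78%.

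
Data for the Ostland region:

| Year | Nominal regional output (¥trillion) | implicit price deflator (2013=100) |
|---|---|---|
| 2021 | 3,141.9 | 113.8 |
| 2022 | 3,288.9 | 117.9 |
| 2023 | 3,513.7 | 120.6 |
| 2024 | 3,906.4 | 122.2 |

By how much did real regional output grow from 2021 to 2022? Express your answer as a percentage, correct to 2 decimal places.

1.04%

Real regional output 2021 = 3141.9/1.138 = 2760.90.
Real regional output 2022 = 3288.9/1.179 = 2789.57.
Change = 2789.57/2760.90 − 1 = 0.0104.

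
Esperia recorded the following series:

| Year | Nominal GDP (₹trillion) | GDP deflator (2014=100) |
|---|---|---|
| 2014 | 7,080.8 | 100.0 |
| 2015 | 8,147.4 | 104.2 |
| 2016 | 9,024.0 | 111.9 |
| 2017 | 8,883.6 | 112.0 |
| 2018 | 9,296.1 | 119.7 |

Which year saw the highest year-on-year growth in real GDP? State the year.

2015: real = 8147.4/1.042 = 7819.00; growth vs 2014 (7080.80) = 10.43%.
2016: real = 9024.0/1.119 = 8064.34; growth vs 2015 (7819.00) = 3.14%.
2017: real = 8883.6/1.120 = 7931.79; growth vs 2016 (8064.34) = -1.64%.
2018: real = 9296.1/1.197 = 7766.17; growth vs 2017 (7931.79) = -2.09%.

2015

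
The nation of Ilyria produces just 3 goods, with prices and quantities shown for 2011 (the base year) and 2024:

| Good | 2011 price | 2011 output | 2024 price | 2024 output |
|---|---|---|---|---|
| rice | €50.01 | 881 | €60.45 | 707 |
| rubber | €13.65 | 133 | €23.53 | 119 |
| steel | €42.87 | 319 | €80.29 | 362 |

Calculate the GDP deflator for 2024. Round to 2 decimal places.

Nominal GDP 2024 = 60.45·707 + 23.53·119 + 80.29·362 = 74603.20.
Real GDP 2024 (at 2011 prices) = 50.01·707 + 13.65·119 + 42.87·362 = 52500.36.
Deflator = Nominal/Real × 100 = 74603.20/52500.36 × 100 = 142.100.

142.10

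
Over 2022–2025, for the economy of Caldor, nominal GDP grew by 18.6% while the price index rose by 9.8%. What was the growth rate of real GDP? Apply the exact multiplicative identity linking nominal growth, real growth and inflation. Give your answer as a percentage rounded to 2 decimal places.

8.01%

(1 + g_nom) = (1 + g_real)(1 + π), so g_real = 1.1860 / 1.0980 − 1 = 0.08015.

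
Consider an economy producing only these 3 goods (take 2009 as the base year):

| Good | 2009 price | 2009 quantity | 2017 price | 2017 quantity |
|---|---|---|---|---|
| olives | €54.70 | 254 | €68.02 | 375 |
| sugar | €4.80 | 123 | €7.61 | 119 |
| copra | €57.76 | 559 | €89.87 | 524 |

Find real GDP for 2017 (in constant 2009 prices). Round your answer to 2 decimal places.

€51349.94

Real GDP 2017 = Σ (p_2009 × q_2017) = 54.70·375 + 4.80·119 + 57.76·524 = 51349.94.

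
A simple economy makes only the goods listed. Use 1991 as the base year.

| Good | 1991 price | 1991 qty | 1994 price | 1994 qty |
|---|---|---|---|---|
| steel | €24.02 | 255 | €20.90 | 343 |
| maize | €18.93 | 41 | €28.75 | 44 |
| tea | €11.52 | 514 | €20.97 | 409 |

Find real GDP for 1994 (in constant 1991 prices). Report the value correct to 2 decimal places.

€13783.46

Real GDP 1994 = Σ (p_1991 × q_1994) = 24.02·343 + 18.93·44 + 11.52·409 = 13783.46.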